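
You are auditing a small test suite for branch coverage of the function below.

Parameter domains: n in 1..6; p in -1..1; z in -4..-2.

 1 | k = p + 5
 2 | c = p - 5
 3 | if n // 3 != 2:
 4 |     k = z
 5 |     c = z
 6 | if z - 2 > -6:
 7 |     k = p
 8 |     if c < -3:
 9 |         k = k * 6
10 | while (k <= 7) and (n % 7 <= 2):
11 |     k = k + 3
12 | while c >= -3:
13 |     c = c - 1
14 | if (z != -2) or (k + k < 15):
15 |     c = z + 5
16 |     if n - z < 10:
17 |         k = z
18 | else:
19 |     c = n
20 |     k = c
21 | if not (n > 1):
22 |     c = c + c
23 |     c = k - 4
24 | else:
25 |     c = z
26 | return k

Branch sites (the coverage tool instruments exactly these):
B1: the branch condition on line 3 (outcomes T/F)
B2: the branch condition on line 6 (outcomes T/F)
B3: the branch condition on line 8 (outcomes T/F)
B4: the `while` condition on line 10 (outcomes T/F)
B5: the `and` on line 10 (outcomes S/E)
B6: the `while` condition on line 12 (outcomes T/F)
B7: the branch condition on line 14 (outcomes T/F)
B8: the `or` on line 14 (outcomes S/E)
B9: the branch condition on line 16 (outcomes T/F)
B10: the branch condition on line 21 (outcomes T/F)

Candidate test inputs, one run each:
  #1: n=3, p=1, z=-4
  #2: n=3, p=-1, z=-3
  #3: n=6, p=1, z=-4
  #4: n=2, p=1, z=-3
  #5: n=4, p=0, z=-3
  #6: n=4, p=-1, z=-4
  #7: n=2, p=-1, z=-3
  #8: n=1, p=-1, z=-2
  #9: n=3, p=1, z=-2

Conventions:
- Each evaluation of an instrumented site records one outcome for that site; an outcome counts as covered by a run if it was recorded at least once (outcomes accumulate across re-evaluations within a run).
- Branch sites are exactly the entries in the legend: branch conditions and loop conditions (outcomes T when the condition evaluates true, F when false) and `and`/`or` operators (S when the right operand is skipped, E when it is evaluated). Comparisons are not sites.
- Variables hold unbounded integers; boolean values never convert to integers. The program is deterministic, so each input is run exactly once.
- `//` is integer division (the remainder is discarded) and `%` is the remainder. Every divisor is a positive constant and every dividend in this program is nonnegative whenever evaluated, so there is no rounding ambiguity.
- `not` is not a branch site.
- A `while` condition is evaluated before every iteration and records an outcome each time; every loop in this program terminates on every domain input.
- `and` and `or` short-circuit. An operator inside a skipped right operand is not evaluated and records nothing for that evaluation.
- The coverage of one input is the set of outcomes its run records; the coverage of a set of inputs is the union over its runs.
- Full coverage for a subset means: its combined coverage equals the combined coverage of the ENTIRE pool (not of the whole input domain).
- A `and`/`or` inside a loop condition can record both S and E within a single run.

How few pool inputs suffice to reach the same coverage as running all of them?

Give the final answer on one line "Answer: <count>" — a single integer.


#1 (n=3, p=1, z=-4) -> B1->T, B2->F, B5->E, B4->F, B6->F, B8->S, B7->T, B9->T, B10->F; covered: B1=T, B2=F, B4=F, B5=E, B6=F, B7=T, B8=S, B9=T, B10=F
#2 (n=3, p=-1, z=-3) -> B1->T, B2->T, B3->F, B5->E, B4->F, B6->T, B6->F, B8->S, B7->T, B9->T, B10->F; covered: B1=T, B2=T, B3=F, B4=F, B5=E, B6=T, B6=F, B7=T, B8=S, B9=T, B10=F
#3 (n=6, p=1, z=-4) -> B1->F, B2->F, B5->E, B4->F, B6->F, B8->S, B7->T, B9->F, B10->F; covered: B1=F, B2=F, B4=F, B5=E, B6=F, B7=T, B8=S, B9=F, B10=F
#4 (n=2, p=1, z=-3) -> B1->T, B2->T, B3->F, B5->E, B4->T, B5->E, B4->T, B5->E, B4->T, B5->S, B4->F, B6->T, B6->F, B8->S, ...; covered: B1=T, B2=T, B3=F, B4=T, B4=F, B5=S, B5=E, B6=T, B6=F, B7=T, B8=S, B9=T, B10=F
#5 (n=4, p=0, z=-3) -> B1->T, B2->T, B3->F, B5->E, B4->F, B6->T, B6->F, B8->S, B7->T, B9->T, B10->F; covered: B1=T, B2=T, B3=F, B4=F, B5=E, B6=T, B6=F, B7=T, B8=S, B9=T, B10=F
#6 (n=4, p=-1, z=-4) -> B1->T, B2->F, B5->E, B4->F, B6->F, B8->S, B7->T, B9->T, B10->F; covered: B1=T, B2=F, B4=F, B5=E, B6=F, B7=T, B8=S, B9=T, B10=F
#7 (n=2, p=-1, z=-3) -> B1->T, B2->T, B3->F, B5->E, B4->T, B5->E, B4->T, B5->E, B4->T, B5->S, B4->F, B6->T, B6->F, B8->S, ...; covered: B1=T, B2=T, B3=F, B4=T, B4=F, B5=S, B5=E, B6=T, B6=F, B7=T, B8=S, B9=T, B10=F
#8 (n=1, p=-1, z=-2) -> B1->T, B2->T, B3->F, B5->E, B4->T, B5->E, B4->T, B5->E, B4->T, B5->S, B4->F, B6->T, B6->T, B6->F, ...; covered: B1=T, B2=T, B3=F, B4=T, B4=F, B5=S, B5=E, B6=T, B6=F, B7=F, B8=E, B10=T
#9 (n=3, p=1, z=-2) -> B1->T, B2->T, B3->F, B5->E, B4->F, B6->T, B6->T, B6->F, B8->E, B7->T, B9->T, B10->F; covered: B1=T, B2=T, B3=F, B4=F, B5=E, B6=T, B6=F, B7=T, B8=E, B9=T, B10=F
together the pool reaches 19 outcomes: B1=T, B1=F, B2=T, B2=F, B3=F, B4=T, B4=F, B5=S, B5=E, B6=T, B6=F, B7=T, B7=F, B8=S, B8=E, B9=T, B9=F, B10=T, B10=F
checked all size-1 subsets: none covers 19 outcomes (max 13/19)
checked all size-2 subsets: none covers 19 outcomes (max 18/19)
at size 3, {1, 3, 8} reaches all 19 outcomes; every lexicographically earlier size-3 subset fails
Answer: 3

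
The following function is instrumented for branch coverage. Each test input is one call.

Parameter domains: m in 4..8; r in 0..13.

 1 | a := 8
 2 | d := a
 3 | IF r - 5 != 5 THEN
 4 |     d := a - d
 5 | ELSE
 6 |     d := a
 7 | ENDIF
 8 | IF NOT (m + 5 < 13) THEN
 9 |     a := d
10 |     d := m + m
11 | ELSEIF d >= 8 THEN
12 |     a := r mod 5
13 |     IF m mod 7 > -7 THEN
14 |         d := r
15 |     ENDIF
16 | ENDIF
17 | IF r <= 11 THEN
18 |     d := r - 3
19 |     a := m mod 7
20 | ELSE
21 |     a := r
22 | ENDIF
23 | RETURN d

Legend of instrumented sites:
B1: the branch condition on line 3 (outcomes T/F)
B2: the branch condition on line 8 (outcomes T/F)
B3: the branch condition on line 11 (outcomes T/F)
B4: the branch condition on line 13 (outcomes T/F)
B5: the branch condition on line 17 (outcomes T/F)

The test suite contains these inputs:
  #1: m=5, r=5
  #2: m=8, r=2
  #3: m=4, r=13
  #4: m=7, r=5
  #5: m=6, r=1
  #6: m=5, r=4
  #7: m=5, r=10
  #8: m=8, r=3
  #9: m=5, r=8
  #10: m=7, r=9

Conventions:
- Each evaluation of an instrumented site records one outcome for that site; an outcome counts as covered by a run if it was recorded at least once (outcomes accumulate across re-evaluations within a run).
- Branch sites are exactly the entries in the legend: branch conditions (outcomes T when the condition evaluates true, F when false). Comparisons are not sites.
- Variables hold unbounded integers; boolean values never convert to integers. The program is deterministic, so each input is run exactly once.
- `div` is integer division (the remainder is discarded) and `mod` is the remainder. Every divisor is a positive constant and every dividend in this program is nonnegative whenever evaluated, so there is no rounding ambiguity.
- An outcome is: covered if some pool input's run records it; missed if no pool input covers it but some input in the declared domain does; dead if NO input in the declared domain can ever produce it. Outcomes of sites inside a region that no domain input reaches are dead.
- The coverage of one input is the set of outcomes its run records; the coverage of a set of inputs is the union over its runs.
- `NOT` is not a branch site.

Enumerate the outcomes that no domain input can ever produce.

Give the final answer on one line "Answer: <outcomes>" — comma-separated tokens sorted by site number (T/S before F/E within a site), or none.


sweeping the full domain (70 inputs) for each outcome:
  B4=F: never recorded by any domain input -> dead
  reachable outcomes have witnesses, e.g. B1=T (e.g. m=4, r=0), B1=F (e.g. m=4, r=10), B2=T (e.g. m=8, r=0), B2=F (e.g. m=4, r=0)
Answer: B4=F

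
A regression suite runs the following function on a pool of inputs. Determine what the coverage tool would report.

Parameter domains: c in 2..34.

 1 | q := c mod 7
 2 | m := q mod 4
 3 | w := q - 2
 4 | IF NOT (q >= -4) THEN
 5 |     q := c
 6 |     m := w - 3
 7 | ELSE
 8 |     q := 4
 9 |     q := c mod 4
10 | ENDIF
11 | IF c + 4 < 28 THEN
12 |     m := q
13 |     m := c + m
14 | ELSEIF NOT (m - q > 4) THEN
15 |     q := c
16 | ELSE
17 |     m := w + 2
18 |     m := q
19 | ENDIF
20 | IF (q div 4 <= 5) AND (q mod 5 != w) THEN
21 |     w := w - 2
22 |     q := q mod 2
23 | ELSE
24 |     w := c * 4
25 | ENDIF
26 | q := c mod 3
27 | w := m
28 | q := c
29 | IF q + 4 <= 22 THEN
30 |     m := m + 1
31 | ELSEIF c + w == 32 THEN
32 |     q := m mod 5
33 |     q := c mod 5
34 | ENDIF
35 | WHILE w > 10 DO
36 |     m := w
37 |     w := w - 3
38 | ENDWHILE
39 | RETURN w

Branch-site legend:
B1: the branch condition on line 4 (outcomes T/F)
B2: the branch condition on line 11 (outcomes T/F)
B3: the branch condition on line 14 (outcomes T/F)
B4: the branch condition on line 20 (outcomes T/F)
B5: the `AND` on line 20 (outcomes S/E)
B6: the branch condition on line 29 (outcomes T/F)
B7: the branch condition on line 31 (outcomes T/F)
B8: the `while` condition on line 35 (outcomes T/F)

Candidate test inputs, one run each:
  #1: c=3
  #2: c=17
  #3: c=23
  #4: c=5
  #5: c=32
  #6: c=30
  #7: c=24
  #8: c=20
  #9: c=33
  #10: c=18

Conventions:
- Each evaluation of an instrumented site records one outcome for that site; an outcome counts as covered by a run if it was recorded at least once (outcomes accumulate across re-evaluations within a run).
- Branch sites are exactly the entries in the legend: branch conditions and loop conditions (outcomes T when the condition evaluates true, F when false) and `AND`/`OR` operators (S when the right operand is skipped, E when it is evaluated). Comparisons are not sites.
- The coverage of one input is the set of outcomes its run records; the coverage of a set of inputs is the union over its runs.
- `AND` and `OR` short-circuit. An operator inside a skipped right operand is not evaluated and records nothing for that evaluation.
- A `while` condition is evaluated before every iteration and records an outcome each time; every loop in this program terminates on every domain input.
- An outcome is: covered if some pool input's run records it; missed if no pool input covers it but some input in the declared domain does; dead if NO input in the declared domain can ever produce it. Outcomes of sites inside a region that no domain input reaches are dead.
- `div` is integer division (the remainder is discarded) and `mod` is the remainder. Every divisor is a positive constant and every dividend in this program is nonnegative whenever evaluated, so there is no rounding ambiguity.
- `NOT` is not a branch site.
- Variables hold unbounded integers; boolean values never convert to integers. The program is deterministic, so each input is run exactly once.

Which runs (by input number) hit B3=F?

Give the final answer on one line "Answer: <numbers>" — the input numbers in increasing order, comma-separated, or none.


input #1 (c=3): misses B3=F
input #2 (c=17): misses B3=F
input #3 (c=23): misses B3=F
input #4 (c=5): misses B3=F
input #5 (c=32): misses B3=F
input #6 (c=30): misses B3=F
input #7 (c=24): misses B3=F
input #8 (c=20): misses B3=F
input #9 (c=33): misses B3=F
input #10 (c=18): misses B3=F
Answer: none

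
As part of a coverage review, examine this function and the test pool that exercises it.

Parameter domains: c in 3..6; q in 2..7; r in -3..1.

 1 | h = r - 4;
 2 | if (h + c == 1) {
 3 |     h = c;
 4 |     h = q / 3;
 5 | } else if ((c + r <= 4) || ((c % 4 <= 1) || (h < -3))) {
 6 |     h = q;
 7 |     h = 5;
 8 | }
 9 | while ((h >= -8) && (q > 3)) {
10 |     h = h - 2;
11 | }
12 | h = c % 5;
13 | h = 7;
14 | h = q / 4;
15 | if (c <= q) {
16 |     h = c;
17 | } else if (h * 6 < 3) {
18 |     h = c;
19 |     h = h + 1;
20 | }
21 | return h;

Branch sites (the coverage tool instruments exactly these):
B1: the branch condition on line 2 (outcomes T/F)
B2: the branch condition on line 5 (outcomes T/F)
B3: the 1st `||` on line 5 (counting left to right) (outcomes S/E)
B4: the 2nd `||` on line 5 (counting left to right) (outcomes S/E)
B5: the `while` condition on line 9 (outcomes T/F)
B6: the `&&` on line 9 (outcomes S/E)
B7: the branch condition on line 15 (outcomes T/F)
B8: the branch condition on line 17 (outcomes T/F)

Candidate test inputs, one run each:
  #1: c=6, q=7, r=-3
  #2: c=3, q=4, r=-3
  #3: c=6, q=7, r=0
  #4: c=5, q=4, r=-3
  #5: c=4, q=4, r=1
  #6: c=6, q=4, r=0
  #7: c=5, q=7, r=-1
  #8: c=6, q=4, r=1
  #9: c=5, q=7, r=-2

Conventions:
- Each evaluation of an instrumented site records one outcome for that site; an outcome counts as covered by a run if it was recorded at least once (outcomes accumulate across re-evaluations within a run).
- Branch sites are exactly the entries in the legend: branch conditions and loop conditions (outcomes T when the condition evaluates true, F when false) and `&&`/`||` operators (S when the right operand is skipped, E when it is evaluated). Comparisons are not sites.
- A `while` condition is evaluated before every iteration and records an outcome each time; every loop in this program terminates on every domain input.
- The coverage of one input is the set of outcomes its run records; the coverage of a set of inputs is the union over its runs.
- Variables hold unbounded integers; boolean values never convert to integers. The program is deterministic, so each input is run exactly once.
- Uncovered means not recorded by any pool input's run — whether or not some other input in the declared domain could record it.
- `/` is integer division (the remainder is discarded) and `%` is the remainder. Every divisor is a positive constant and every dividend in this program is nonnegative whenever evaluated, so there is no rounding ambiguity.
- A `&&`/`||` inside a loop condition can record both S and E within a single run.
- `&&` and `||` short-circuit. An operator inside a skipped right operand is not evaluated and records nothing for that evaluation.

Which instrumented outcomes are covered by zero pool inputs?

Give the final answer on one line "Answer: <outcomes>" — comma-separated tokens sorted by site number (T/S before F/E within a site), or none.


test 1 (c=6, q=7, r=-3) fires B1->F, B3->S, B2->T, B6->E, B5->T, B6->E, B5->T, B6->E, B5->T, B6->E, B5->T, B6->E, B5->T, B6->E, ...; hits B1=F, B2=T, B3=S, B5=T, B5=F, B6=S, B6=E, B7=T
test 2 (c=3, q=4, r=-3) fires B1->F, B3->S, B2->T, B6->E, B5->T, B6->E, B5->T, B6->E, B5->T, B6->E, B5->T, B6->E, B5->T, B6->E, ...; hits B1=F, B2=T, B3=S, B5=T, B5=F, B6=S, B6=E, B7=T
test 3 (c=6, q=7, r=0) fires B1->F, B3->E, B4->E, B2->T, B6->E, B5->T, B6->E, B5->T, B6->E, B5->T, B6->E, B5->T, B6->E, B5->T, ...; hits B1=F, B2=T, B3=E, B4=E, B5=T, B5=F, B6=S, B6=E, B7=T
test 4 (c=5, q=4, r=-3) fires B1->F, B3->S, B2->T, B6->E, B5->T, B6->E, B5->T, B6->E, B5->T, B6->E, B5->T, B6->E, B5->T, B6->E, ...; hits B1=F, B2=T, B3=S, B5=T, B5=F, B6=S, B6=E, B7=F, B8=F
test 5 (c=4, q=4, r=1) fires B1->T, B6->E, B5->T, B6->E, B5->T, B6->E, B5->T, B6->E, B5->T, B6->E, B5->T, B6->S, B5->F, B7->T; hits B1=T, B5=T, B5=F, B6=S, B6=E, B7=T
test 6 (c=6, q=4, r=0) fires B1->F, B3->E, B4->E, B2->T, B6->E, B5->T, B6->E, B5->T, B6->E, B5->T, B6->E, B5->T, B6->E, B5->T, ...; hits B1=F, B2=T, B3=E, B4=E, B5=T, B5=F, B6=S, B6=E, B7=F, B8=F
test 7 (c=5, q=7, r=-1) fires B1->F, B3->S, B2->T, B6->E, B5->T, B6->E, B5->T, B6->E, B5->T, B6->E, B5->T, B6->E, B5->T, B6->E, ...; hits B1=F, B2=T, B3=S, B5=T, B5=F, B6=S, B6=E, B7=T
test 8 (c=6, q=4, r=1) fires B1->F, B3->E, B4->E, B2->F, B6->E, B5->T, B6->E, B5->T, B6->E, B5->T, B6->S, B5->F, B7->F, B8->F; hits B1=F, B2=F, B3=E, B4=E, B5=T, B5=F, B6=S, B6=E, B7=F, B8=F
test 9 (c=5, q=7, r=-2) fires B1->F, B3->S, B2->T, B6->E, B5->T, B6->E, B5->T, B6->E, B5->T, B6->E, B5->T, B6->E, B5->T, B6->E, ...; hits B1=F, B2=T, B3=S, B5=T, B5=F, B6=S, B6=E, B7=T
union over the pool: B1=T, B1=F, B2=T, B2=F, B3=S, B3=E, B4=E, B5=T, B5=F, B6=S, B6=E, B7=T, B7=F, B8=F
uncovered (2 of 16): B4=S, B8=T
Answer: B4=S, B8=T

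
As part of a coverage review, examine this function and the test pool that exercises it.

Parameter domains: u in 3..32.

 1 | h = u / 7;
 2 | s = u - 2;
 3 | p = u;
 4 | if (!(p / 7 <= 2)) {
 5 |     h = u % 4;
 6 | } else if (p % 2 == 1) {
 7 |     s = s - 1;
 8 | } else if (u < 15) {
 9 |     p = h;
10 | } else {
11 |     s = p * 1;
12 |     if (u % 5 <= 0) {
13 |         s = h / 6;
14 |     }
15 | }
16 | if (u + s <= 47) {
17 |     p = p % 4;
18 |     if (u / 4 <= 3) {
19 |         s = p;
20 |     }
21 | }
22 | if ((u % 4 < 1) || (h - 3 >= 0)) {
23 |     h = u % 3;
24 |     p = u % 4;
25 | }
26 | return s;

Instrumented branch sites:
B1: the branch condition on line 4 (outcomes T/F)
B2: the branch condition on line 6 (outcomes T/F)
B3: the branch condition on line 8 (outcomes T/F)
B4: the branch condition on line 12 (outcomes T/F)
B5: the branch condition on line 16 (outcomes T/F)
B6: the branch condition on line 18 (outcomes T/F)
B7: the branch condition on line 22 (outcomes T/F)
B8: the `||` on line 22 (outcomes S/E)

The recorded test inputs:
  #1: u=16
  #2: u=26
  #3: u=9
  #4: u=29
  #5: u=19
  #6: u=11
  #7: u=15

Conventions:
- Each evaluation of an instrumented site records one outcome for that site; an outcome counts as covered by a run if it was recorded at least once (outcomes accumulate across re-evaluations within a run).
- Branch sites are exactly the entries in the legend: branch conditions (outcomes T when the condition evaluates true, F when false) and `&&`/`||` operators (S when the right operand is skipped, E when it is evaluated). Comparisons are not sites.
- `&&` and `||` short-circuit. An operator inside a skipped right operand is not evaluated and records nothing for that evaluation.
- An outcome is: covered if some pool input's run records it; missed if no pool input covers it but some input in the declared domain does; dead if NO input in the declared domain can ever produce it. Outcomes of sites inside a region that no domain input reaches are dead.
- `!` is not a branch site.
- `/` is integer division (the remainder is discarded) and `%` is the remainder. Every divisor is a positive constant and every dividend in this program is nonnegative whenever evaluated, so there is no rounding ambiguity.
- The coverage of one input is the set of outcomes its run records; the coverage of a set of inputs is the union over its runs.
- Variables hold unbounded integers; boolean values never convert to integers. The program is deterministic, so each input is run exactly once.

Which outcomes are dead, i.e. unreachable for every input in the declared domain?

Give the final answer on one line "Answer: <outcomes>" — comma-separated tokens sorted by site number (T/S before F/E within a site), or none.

sweeping the full domain (30 inputs) for each outcome:
  reachable outcomes have witnesses, e.g. B1=T (e.g. u=21), B1=F (e.g. u=3), B2=T (e.g. u=3), B2=F (e.g. u=4)

Answer: none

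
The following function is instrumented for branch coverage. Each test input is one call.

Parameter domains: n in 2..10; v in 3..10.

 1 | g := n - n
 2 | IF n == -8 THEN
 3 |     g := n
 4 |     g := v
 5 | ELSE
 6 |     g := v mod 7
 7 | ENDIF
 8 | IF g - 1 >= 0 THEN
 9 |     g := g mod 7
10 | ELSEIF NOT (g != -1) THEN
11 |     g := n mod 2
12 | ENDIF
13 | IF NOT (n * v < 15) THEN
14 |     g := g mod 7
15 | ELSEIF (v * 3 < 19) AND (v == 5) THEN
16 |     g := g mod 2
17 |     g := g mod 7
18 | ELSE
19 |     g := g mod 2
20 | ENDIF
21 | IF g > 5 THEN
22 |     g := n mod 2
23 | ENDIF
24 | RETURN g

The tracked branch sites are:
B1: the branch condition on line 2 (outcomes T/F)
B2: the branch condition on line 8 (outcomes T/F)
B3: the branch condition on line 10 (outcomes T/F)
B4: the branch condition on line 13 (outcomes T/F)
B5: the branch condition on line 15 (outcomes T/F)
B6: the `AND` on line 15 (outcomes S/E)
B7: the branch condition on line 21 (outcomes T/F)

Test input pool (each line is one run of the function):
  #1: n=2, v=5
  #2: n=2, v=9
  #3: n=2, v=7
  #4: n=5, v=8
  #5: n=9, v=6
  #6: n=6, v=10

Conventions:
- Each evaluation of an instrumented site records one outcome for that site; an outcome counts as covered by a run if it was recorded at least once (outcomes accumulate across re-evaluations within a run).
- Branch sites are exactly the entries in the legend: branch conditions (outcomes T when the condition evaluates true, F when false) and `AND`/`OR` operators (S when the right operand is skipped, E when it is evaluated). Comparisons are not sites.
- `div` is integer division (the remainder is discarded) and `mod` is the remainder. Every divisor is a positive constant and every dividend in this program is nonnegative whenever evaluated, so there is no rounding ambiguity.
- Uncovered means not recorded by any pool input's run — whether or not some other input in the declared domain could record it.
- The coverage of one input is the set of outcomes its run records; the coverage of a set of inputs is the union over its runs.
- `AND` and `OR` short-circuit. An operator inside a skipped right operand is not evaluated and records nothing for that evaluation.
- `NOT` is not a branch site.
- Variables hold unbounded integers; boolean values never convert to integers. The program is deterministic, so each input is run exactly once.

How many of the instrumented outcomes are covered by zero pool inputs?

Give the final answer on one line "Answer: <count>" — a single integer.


run #1 (n=2, v=5) records B1=F, B2=T, B4=F, B5=T, B6=E, B7=F
run #2 (n=2, v=9) records B1=F, B2=T, B4=T, B7=F
run #3 (n=2, v=7) records B1=F, B2=F, B3=F, B4=F, B5=F, B6=S, B7=F
run #4 (n=5, v=8) records B1=F, B2=T, B4=T, B7=F
run #5 (n=9, v=6) records B1=F, B2=T, B4=T, B7=T
run #6 (n=6, v=10) records B1=F, B2=T, B4=T, B7=F
union over the pool: B1=F, B2=T, B2=F, B3=F, B4=T, B4=F, B5=T, B5=F, B6=S, B6=E, B7=T, B7=F
uncovered (2 of 14): B1=T, B3=T
Answer: 2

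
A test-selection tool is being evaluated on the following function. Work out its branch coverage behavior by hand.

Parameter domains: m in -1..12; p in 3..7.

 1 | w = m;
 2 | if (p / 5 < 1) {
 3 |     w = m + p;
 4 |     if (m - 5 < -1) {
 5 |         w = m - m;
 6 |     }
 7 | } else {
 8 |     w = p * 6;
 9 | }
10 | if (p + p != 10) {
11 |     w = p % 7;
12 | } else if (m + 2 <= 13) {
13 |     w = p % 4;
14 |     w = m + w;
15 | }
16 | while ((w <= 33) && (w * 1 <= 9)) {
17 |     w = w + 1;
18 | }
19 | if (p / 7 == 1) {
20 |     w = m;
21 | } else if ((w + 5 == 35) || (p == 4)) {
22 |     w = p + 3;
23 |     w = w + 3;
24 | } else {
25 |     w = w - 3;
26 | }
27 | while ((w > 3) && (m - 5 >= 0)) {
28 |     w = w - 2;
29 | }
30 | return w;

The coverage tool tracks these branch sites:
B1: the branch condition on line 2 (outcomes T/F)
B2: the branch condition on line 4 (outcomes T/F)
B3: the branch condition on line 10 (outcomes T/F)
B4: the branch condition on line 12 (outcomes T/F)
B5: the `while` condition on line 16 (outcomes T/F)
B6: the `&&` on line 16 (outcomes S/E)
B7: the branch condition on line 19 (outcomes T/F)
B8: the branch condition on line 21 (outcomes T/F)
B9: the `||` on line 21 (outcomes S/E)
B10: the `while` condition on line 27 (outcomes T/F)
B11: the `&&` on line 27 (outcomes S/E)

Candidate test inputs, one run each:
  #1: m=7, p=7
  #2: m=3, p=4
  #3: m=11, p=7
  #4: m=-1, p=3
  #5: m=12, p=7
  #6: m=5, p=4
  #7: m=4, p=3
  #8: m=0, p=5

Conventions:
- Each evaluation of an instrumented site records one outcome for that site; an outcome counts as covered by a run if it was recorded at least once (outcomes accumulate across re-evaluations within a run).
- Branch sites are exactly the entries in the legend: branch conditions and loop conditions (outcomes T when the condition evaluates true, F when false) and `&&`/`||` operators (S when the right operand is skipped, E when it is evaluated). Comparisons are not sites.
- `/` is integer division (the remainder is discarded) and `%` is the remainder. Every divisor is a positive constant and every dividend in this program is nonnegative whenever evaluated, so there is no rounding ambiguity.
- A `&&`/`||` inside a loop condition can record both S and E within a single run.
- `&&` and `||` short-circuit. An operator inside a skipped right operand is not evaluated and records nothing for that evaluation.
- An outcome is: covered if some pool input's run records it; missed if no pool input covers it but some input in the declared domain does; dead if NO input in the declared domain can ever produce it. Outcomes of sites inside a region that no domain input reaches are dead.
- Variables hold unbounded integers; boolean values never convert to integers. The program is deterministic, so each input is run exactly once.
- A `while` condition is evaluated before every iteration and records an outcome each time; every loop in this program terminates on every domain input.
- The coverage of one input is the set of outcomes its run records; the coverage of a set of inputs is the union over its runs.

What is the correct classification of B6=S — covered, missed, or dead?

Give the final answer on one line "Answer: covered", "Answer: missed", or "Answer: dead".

no pool input records B6=S
checking all 70 inputs in the declared domain: B6=S is never recorded -> dead

Answer: dead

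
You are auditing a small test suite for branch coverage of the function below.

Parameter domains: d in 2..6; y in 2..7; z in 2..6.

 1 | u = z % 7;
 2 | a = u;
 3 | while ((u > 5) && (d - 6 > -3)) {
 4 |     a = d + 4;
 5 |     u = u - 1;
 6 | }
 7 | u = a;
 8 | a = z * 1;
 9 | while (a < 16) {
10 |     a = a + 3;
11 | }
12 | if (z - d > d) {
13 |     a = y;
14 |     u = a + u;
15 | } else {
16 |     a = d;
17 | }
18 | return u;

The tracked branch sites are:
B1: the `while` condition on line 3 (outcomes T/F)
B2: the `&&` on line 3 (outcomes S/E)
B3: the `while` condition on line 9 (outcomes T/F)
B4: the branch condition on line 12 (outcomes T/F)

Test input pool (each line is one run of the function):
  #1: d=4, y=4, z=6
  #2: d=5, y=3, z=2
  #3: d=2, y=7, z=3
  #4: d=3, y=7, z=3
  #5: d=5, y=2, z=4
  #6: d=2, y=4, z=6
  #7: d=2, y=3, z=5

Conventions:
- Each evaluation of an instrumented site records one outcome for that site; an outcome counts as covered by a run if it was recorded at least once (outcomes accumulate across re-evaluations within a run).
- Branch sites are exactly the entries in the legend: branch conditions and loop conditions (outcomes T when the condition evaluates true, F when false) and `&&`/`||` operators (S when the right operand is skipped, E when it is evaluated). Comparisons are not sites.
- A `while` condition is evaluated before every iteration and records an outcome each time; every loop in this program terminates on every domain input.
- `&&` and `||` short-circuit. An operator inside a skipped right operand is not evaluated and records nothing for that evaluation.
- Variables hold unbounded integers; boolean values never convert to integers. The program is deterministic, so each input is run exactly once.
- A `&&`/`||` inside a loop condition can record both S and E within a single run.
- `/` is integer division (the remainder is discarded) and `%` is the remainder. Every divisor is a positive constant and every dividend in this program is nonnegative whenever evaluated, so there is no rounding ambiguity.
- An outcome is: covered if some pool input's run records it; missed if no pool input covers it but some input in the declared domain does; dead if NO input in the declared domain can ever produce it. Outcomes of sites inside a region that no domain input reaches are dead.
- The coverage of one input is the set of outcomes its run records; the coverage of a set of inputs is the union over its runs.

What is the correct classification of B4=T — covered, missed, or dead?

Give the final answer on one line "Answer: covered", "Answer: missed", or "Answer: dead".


B4=T is recorded by pool input(s) 6, 7 -> covered
Answer: covered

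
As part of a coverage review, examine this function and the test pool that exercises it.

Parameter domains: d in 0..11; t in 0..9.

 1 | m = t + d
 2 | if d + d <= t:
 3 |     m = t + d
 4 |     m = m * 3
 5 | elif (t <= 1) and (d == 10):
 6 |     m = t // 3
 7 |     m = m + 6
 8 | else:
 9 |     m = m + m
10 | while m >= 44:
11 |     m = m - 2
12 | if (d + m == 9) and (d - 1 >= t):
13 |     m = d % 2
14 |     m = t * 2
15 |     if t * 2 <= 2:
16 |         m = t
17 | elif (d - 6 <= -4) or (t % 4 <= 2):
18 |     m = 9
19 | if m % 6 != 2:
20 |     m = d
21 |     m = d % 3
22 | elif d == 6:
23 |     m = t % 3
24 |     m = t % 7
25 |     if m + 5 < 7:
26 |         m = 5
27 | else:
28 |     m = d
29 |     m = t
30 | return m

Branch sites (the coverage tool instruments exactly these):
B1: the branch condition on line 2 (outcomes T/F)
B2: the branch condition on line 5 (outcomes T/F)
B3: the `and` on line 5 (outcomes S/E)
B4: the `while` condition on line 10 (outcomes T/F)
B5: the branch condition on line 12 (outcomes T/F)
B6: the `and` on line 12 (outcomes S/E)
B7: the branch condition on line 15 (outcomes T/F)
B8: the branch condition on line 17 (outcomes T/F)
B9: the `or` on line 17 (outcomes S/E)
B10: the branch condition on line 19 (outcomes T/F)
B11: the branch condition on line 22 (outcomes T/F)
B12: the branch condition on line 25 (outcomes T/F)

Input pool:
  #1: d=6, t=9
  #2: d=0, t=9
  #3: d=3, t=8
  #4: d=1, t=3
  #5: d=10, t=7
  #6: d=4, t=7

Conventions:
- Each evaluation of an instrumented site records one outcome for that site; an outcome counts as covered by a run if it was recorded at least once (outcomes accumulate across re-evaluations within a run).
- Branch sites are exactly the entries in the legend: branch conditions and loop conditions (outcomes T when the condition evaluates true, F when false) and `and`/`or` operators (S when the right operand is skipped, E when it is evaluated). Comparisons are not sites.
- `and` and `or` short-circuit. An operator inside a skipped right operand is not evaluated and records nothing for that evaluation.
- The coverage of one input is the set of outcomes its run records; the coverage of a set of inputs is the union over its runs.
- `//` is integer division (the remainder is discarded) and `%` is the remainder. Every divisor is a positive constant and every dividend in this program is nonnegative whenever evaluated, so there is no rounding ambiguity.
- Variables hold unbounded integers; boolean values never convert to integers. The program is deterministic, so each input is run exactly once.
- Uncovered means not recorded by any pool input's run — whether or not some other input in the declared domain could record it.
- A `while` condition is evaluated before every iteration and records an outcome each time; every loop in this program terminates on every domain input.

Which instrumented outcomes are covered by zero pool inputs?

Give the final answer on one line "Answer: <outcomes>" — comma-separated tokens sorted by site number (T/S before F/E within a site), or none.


test 1 (d=6, t=9) hits B1=F, B2=F, B3=S, B4=F, B5=F, B6=S, B8=T, B9=E, B10=T
test 2 (d=0, t=9) hits B1=T, B4=F, B5=F, B6=S, B8=T, B9=S, B10=T
test 3 (d=3, t=8) hits B1=T, B4=F, B5=F, B6=S, B8=T, B9=E, B10=T
test 4 (d=1, t=3) hits B1=T, B4=F, B5=F, B6=S, B8=T, B9=S, B10=T
test 5 (d=10, t=7) hits B1=F, B2=F, B3=S, B4=F, B5=F, B6=S, B8=F, B9=E, B10=T
test 6 (d=4, t=7) hits B1=F, B2=F, B3=S, B4=F, B5=F, B6=S, B8=F, B9=E, B10=T
union over the pool: B1=T, B1=F, B2=F, B3=S, B4=F, B5=F, B6=S, B8=T, B8=F, B9=S, B9=E, B10=T
uncovered (12 of 24): B2=T, B3=E, B4=T, B5=T, B6=E, B7=T, B7=F, B10=F, B11=T, B11=F, B12=T, B12=F
Answer: B2=T, B3=E, B4=T, B5=T, B6=E, B7=T, B7=F, B10=F, B11=T, B11=F, B12=T, B12=F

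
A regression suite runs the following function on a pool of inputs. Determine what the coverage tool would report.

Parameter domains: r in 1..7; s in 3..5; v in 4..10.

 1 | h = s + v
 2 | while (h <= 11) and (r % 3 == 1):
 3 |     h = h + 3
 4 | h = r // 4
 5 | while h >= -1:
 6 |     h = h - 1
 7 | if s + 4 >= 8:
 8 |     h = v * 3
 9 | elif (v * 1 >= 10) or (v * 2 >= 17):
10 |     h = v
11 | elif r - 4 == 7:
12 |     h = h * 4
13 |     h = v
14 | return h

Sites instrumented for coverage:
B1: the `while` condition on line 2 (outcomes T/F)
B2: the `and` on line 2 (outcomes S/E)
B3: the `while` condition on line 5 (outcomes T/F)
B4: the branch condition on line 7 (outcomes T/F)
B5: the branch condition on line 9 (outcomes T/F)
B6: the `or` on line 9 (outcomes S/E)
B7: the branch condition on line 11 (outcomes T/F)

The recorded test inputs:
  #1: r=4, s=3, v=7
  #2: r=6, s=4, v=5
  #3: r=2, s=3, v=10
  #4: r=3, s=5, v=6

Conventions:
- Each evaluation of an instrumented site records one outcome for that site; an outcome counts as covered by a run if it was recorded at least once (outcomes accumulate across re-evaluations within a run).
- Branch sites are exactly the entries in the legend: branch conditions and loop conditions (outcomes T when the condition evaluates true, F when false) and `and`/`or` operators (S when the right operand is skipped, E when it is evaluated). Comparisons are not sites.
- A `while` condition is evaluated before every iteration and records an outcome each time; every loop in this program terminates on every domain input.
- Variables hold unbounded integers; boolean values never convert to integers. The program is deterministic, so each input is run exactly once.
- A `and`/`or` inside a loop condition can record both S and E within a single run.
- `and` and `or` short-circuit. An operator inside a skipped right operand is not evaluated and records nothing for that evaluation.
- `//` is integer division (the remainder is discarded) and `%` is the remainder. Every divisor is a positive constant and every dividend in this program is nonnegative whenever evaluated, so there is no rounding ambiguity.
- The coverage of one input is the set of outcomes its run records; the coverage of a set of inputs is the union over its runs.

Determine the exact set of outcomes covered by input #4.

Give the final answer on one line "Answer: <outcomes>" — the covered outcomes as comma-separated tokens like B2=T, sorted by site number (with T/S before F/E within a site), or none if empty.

Event log for input #4 (r=3, s=5, v=6):
  B2->E, B1->F, B3->T, B3->T, B3->F, B4->T
as a set, this run covers: B1=F, B2=E, B3=T, B3=F, B4=T

Answer: B1=F, B2=E, B3=T, B3=F, B4=T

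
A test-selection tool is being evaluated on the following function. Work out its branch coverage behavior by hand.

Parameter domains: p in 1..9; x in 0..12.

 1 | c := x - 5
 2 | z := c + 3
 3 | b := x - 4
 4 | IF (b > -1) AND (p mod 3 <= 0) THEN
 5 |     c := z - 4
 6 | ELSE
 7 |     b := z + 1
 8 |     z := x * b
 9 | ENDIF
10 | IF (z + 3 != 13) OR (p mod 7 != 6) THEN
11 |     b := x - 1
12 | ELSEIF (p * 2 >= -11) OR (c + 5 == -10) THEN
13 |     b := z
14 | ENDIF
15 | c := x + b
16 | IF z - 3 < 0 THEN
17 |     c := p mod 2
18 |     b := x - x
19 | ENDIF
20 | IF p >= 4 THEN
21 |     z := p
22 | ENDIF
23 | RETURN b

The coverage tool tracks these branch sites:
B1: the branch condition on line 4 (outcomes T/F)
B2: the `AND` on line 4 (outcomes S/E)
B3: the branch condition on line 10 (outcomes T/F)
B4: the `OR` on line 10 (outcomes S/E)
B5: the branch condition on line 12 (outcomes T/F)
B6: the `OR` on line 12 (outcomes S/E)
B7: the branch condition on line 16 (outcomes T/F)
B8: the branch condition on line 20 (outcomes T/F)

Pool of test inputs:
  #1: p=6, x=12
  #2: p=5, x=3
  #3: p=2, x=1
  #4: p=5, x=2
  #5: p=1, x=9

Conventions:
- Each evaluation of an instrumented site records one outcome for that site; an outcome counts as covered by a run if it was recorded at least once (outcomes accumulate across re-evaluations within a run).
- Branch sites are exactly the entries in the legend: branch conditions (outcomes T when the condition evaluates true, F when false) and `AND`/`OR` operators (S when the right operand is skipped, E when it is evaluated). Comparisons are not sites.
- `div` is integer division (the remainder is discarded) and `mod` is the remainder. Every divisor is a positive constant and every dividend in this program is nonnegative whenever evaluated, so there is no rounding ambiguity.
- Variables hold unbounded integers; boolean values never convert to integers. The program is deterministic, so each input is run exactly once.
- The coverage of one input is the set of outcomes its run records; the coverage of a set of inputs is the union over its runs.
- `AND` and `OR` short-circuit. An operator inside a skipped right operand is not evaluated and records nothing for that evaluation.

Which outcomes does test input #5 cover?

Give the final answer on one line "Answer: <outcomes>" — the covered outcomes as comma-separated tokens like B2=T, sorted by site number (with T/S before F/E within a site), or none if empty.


Tracing the run of input #5 (p=1, x=9):
  B2->E, B1->F, B4->S, B3->T, B7->F, B8->F
deduplicating events, the covered set is: B1=F, B2=E, B3=T, B4=S, B7=F, B8=F
Answer: B1=F, B2=E, B3=T, B4=S, B7=F, B8=F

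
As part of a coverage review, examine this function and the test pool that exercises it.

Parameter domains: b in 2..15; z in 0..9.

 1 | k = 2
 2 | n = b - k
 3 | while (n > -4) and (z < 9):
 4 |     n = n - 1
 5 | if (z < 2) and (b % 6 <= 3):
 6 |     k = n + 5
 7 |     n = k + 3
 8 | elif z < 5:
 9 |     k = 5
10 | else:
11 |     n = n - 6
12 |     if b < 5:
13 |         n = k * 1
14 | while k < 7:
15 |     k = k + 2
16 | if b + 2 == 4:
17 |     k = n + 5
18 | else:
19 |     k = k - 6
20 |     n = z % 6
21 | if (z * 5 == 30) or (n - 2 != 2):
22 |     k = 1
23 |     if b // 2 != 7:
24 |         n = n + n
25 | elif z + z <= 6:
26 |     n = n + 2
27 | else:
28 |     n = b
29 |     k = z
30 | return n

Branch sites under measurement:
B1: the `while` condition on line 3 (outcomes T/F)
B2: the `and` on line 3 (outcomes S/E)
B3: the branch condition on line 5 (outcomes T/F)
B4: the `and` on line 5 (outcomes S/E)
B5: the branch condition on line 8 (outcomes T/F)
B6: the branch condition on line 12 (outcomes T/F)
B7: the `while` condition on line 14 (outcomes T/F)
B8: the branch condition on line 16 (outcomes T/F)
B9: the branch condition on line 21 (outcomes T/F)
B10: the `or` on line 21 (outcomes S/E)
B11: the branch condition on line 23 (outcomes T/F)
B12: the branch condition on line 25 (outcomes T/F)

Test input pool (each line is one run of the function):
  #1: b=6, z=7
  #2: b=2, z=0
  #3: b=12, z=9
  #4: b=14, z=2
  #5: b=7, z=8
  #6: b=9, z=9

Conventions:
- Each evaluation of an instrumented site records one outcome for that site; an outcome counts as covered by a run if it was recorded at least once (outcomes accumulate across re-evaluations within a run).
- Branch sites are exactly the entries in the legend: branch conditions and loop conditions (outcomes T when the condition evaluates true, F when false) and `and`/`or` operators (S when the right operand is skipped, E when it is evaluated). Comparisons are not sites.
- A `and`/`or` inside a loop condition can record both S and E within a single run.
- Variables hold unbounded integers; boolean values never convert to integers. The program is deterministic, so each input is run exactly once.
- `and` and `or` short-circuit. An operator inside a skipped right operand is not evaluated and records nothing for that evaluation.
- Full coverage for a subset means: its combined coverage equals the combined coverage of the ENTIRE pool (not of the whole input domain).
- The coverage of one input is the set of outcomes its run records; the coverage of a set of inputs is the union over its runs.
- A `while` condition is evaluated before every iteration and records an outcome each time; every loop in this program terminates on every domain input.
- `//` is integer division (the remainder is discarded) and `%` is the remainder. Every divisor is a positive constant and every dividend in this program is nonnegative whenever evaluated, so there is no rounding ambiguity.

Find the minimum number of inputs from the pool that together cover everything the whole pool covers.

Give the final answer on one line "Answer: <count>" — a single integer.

run #1 (b=6, z=7) runs B2->E, B1->T, B2->E, B1->T, B2->E, B1->T, B2->E, B1->T, B2->E, B1->T, B2->E, B1->T, B2->E, B1->T, ...; records B1=T, B1=F, B2=S, B2=E, B3=F, B4=S, B5=F, B6=F, B7=T, B7=F, B8=F, B9=T, B10=E, B11=T
run #2 (b=2, z=0) runs B2->E, B1->T, B2->E, B1->T, B2->E, B1->T, B2->E, B1->T, B2->S, B1->F, B4->E, B3->T, B7->T, B7->T, ...; records B1=T, B1=F, B2=S, B2=E, B3=T, B4=E, B7=T, B7=F, B8=T, B9=F, B10=E, B12=T
run #3 (b=12, z=9) runs B2->E, B1->F, B4->S, B3->F, B5->F, B6->F, B7->T, B7->T, B7->T, B7->F, B8->F, B10->E, B9->T, B11->T; records B1=F, B2=E, B3=F, B4=S, B5=F, B6=F, B7=T, B7=F, B8=F, B9=T, B10=E, B11=T
run #4 (b=14, z=2) runs B2->E, B1->T, B2->E, B1->T, B2->E, B1->T, B2->E, B1->T, B2->E, B1->T, B2->E, B1->T, B2->E, B1->T, ...; records B1=T, B1=F, B2=S, B2=E, B3=F, B4=S, B5=T, B7=T, B7=F, B8=F, B9=T, B10=E, B11=F
run #5 (b=7, z=8) runs B2->E, B1->T, B2->E, B1->T, B2->E, B1->T, B2->E, B1->T, B2->E, B1->T, B2->E, B1->T, B2->E, B1->T, ...; records B1=T, B1=F, B2=S, B2=E, B3=F, B4=S, B5=F, B6=F, B7=T, B7=F, B8=F, B9=T, B10=E, B11=T
run #6 (b=9, z=9) runs B2->E, B1->F, B4->S, B3->F, B5->F, B6->F, B7->T, B7->T, B7->T, B7->F, B8->F, B10->E, B9->T, B11->T; records B1=F, B2=E, B3=F, B4=S, B5=F, B6=F, B7=T, B7=F, B8=F, B9=T, B10=E, B11=T
together the pool reaches 21 outcomes: B1=T, B1=F, B2=S, B2=E, B3=T, B3=F, B4=S, B4=E, B5=T, B5=F, B6=F, B7=T, B7=F, B8=T, B8=F, B9=T, B9=F, B10=E, B11=T, B11=F, B12=T
checked all size-1 subsets: none covers 21 outcomes (max 14/21)
checked all size-2 subsets: none covers 21 outcomes (max 19/21)
size 3: inputs {1, 2, 4} cover all 21 outcomes, and no lexicographically smaller subset of this size does

Answer: 3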